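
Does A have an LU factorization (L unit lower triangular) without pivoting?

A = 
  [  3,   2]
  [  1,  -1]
Yes.
A[1,1] = 3 ≠ 0, so Gaussian elimination proceeds without a row swap: multiplier ℓ₂₁ = (1)/(3) = 1/3, and U[2,2] = -1 - (1/3)(2) = -5/3.
L = 
  [  1,   0]
  [1/3,   1]
U = 
  [   3,    2]
  [   0, -5/3]
Check row 2 of LU: [(1/3)(3), (1/3)(2) + (-5/3)] = [1, -1] = row 2 of A ✓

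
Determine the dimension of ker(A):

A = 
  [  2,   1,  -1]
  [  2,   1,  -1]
nullity(A) = 2

Row reduce:
R2 → R2 - (1)·R1
REF = 
  [  2,   1,  -1]
  [  0,   0,   0]
Pivot columns: 1 → 1 pivot.
rank(A) = 1, so nullity(A) = 3 - 1 = 2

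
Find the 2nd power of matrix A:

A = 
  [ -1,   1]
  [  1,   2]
A² = A·A:
A²[1,1] = (-1)(-1) + (1)(1) = 2
A²[1,2] = (-1)(1) + (1)(2) = 1
A²[2,1] = (1)(-1) + (2)(1) = 1
A²[2,2] = (1)(1) + (2)(2) = 5
A² = 
  [  2,   1]
  [  1,   5]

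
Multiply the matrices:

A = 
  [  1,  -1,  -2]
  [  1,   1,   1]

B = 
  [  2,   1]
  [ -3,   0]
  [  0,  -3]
AB = 
  [  5,   7]
  [ -1,  -2]

A is 2×3 and B is 3×2, so AB is 2×2. Each entry is (row of A)·(column of B):
AB[1,1] = (1)(2) + (-1)(-3) + (-2)(0) = 5
AB[1,2] = (1)(1) + (-1)(0) + (-2)(-3) = 7
AB[2,1] = (1)(2) + (1)(-3) + (1)(0) = -1
AB[2,2] = (1)(1) + (1)(0) + (1)(-3) = -2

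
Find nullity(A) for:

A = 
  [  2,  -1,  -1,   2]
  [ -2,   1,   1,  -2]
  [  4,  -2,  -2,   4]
nullity(A) = 3

Row reduce:
R2 → R2 + (1)·R1
R3 → R3 - (2)·R1
REF = 
  [  2,  -1,  -1,   2]
  [  0,   0,   0,   0]
  [  0,   0,   0,   0]
Pivot columns: 1 → 1 pivot.
rank(A) = 1, so nullity(A) = 4 - 1 = 3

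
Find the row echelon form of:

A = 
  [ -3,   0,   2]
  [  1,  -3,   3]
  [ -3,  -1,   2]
Row operations:
R2 → R2 + (1/3)·R1
R3 → R3 - (1)·R1
R3 → R3 - (1/3)·R2

Resulting echelon form:
REF = 
  [   -3,     0,     2]
  [    0,    -3,  11/3]
  [    0,     0, -11/9]

Rank = 3 (number of non-zero pivot rows).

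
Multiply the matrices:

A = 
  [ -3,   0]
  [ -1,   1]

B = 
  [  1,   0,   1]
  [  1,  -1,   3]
AB = 
  [ -3,   0,  -3]
  [  0,  -1,   2]

A is 2×2 and B is 2×3, so AB is 2×3. Each entry is (row of A)·(column of B):
AB[1,1] = (-3)(1) + (0)(1) = -3
AB[1,2] = (-3)(0) + (0)(-1) = 0
AB[1,3] = (-3)(1) + (0)(3) = -3
AB[2,1] = (-1)(1) + (1)(1) = 0
AB[2,2] = (-1)(0) + (1)(-1) = -1
AB[2,3] = (-1)(1) + (1)(3) = 2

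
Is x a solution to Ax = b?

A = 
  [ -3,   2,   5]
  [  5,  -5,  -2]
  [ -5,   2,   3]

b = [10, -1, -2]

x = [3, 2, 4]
No

Ax = [15, -3, 1] ≠ b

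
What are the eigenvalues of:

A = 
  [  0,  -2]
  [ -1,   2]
λ = 1 + √3, 1 - √3  (≈ 2.732, -0.7321)

tr(A) = 2, det(A) = -2
Characteristic polynomial: λ² - tr(A)λ + det(A) = λ² - 2λ - 2
λ² - 2λ - 2 = 0  ⇒  λ = (2 ± √((-2)² - 4·(-2)))/2 = (2 ± √(12))/2
  = 1 + √3,  1 - √3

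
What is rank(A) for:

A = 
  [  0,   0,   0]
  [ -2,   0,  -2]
rank(A) = 1

Row reduce:
Swap R1 ↔ R2
REF = 
  [ -2,   0,  -2]
  [  0,   0,   0]
Pivot columns: 1 → 1 pivot.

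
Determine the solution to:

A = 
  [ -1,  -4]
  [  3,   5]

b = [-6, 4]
Row reduce the augmented matrix [A|b]:
R2 → R2 + (3)·R1
REF = 
  [ -1,  -4,  -6]
  [  0,  -7, -14]

Back-substitution:
x₂ = (-14) / (-7) = 2
x₁ = (-6 - (-4)(2)) / (-1) = -2

x = [-2, 2]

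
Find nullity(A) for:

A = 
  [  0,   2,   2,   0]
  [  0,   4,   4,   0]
nullity(A) = 3

Row reduce:
R2 → R2 - (2)·R1
REF = 
  [  0,   2,   2,   0]
  [  0,   0,   0,   0]
Pivot columns: 2 → 1 pivot.
rank(A) = 1, so nullity(A) = 4 - 1 = 3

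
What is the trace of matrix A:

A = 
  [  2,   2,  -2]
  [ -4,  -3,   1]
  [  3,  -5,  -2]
-3

tr(A) = 2 + -3 + -2 = -3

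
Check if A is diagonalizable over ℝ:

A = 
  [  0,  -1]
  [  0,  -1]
Yes

tr(A) = -1, det(A) = 0
Characteristic polynomial: λ² - tr(A)λ + det(A) = λ² + λ
λ² + λ = λ(λ + 1)
Eigenvalues: 0, -1
λ=-1: alg. mult. = 1, geom. mult. = 2 - rank(A - (-1)I) = 2 - 1 = 1
λ=0: alg. mult. = 1, geom. mult. = 2 - rank(A - (0)I) = 2 - 1 = 1
Sum of geometric multiplicities equals n, so A has n independent eigenvectors.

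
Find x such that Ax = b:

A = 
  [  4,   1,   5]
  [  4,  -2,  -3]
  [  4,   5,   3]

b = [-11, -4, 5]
Row reduce the augmented matrix [A|b]:
R2 → R2 - (1)·R1
R3 → R3 - (1)·R1
R3 → R3 + (4/3)·R2
REF = 
  [    4,     1,     5,   -11]
  [    0,    -3,    -8,     7]
  [    0,     0, -38/3,  76/3]

Back-substitution:
x₃ = (76/3) / (-38/3) = -2
x₂ = (7 - (-8)(-2)) / (-3) = 3
x₁ = (-11 - (1)(3) - (5)(-2)) / 4 = -1

x = [-1, 3, -2]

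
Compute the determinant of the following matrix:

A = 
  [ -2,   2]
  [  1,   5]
-12

For a 2×2 matrix, det = ad - bc = (-2)(5) - (2)(1) = -12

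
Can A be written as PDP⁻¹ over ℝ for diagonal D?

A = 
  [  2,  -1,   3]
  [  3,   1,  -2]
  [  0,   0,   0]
No

Characteristic polynomial: det(λI - A) = λ³ - 3λ² + 5λ
The constant term is 0, so λ = 0 is a root: p(λ) = λ(λ² - 3λ + 5)
λ² - 3λ + 5 = 0  ⇒  λ = (3 ± √((-3)² - 4·(5)))/2 = (3 ± √(-11))/2
  = (3 + i√11)/2,  (3 - i√11)/2
Eigenvalues: 0, (3 + i√11)/2, (3 - i√11)/2  (≈ 0, 1.5 + 1.658i, 1.5 - 1.658i)
Has complex eigenvalues (not diagonalizable over ℝ).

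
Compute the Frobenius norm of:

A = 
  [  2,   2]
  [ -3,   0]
||A||_F = 4.123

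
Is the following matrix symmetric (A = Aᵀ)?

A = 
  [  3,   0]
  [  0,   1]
Yes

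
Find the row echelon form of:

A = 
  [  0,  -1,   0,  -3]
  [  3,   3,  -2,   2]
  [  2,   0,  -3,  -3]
Row operations:
Swap R1 ↔ R2
R3 → R3 - (2/3)·R1
R3 → R3 - (2)·R2

Resulting echelon form:
REF = 
  [   3,    3,   -2,    2]
  [   0,   -1,    0,   -3]
  [   0,    0, -5/3,  5/3]

Rank = 3 (number of non-zero pivot rows).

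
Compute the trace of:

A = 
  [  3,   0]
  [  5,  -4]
-1

tr(A) = 3 + -4 = -1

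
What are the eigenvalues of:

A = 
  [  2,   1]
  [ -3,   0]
tr(A) = 2, det(A) = 3
Characteristic polynomial: λ² - tr(A)λ + det(A) = λ² - 2λ + 3
λ² - 2λ + 3 = 0  ⇒  λ = (2 ± √((-2)² - 4·(3)))/2 = (2 ± √(-8))/2
  = 1 + i√2,  1 - i√2

λ = 1 + i√2, 1 - i√2  (≈ 1 + 1.414i, 1 - 1.414i)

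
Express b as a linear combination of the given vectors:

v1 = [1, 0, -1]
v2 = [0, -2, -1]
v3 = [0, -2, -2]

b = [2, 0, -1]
c1 = 2, c2 = 1, c3 = -1

b = 2·v1 + 1·v2 + -1·v3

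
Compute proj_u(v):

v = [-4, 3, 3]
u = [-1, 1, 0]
v·u = (-4)(-1) + (3)(1) + (3)(0) = 7
u·u = (-1)² + (1)² + (0)² = 2
proj_u(v) = (v·u / u·u) × u = (7/2) × u

proj_u(v) = [-7/2, 7/2, 0]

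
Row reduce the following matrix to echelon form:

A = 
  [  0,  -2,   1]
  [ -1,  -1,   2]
Row operations:
Swap R1 ↔ R2

Resulting echelon form:
REF = 
  [ -1,  -1,   2]
  [  0,  -2,   1]

Rank = 2 (number of non-zero pivot rows).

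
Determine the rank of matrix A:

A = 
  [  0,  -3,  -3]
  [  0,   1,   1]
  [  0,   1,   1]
rank(A) = 1

Row reduce:
R2 → R2 + (1/3)·R1
R3 → R3 + (1/3)·R1
REF = 
  [  0,  -3,  -3]
  [  0,   0,   0]
  [  0,   0,   0]
Pivot columns: 2 → 1 pivot.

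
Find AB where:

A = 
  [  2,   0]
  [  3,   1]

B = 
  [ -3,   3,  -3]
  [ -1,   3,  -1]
AB = 
  [ -6,   6,  -6]
  [-10,  12, -10]

A is 2×2 and B is 2×3, so AB is 2×3. Each entry is (row of A)·(column of B):
AB[1,1] = (2)(-3) + (0)(-1) = -6
AB[1,2] = (2)(3) + (0)(3) = 6
AB[1,3] = (2)(-3) + (0)(-1) = -6
AB[2,1] = (3)(-3) + (1)(-1) = -10
AB[2,2] = (3)(3) + (1)(3) = 12
AB[2,3] = (3)(-3) + (1)(-1) = -10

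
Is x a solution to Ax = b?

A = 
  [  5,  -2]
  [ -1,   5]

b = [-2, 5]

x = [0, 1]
Yes

Ax = [-2, 5] = b ✓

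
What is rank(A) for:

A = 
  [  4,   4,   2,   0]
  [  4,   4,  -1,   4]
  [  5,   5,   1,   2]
rank(A) = 2

Row reduce:
R2 → R2 - (1)·R1
R3 → R3 - (5/4)·R1
R3 → R3 - (1/2)·R2
REF = 
  [  4,   4,   2,   0]
  [  0,   0,  -3,   4]
  [  0,   0,   0,   0]
Pivot columns: 1, 3 → 2 pivots.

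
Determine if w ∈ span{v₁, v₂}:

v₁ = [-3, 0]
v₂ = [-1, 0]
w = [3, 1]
No

Form the augmented matrix and row-reduce:
[v₁|v₂|w] = 
  [ -3,  -1,   3]
  [  0,   0,   1]
(already in echelon form — no row operations needed)

Row 2 reads [0 0 | 1], i.e. 0 = 1, so the system is inconsistent and w ∉ span{v₁, v₂}.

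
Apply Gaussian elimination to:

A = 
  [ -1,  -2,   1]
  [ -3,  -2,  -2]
Row operations:
R2 → R2 - (3)·R1

Resulting echelon form:
REF = 
  [ -1,  -2,   1]
  [  0,   4,  -5]

Rank = 2 (number of non-zero pivot rows).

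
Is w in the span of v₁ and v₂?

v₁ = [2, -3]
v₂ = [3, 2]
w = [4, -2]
Yes

Form the augmented matrix and row-reduce:
[v₁|v₂|w] = 
  [  2,   3,   4]
  [ -3,   2,  -2]
R2 → R2 + (3/2)·R1
REF = 
  [   2,    3,    4]
  [   0, 13/2,    4]

No row of the form [0 0 | nonzero], so the system is consistent. Back-substitution gives c₁ = 14/13, c₂ = 8/13: w = (14/13)·v₁ + (8/13)·v₂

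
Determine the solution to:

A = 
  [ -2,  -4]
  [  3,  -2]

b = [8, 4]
x = [0, -2]

Row reduce the augmented matrix [A|b]:
R2 → R2 + (3/2)·R1
REF = 
  [ -2,  -4,   8]
  [  0,  -8,  16]

Back-substitution:
x₂ = 16 / (-8) = -2
x₁ = (8 - (-4)(-2)) / (-2) = 0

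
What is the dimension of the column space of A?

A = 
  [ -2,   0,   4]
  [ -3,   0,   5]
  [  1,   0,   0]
Row reduce:
R2 → R2 - (3/2)·R1
R3 → R3 + (1/2)·R1
R3 → R3 + (2)·R2
REF = 
  [ -2,   0,   4]
  [  0,   0,  -1]
  [  0,   0,   0]
Pivot columns: 1, 3 → 2 pivots.
dim(Col(A)) = number of pivot columns = 2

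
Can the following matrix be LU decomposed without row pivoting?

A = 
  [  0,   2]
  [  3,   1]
No.
A[1,1] = 0 but A[2,1] = 3 ≠ 0. Any LU with L unit lower triangular has (LU)[1,1] = U[1,1] and (LU)[2,1] = L[2,1]·U[1,1]; matching A forces U[1,1] = 0, which then forces (LU)[2,1] = 0 ≠ 3. A row swap (pivoting) is required.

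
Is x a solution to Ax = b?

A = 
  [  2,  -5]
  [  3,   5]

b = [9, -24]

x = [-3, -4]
No

Ax = [14, -29] ≠ b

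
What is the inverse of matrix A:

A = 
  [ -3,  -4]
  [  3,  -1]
det(A) = (-3)(-1) - (-4)(3) = 15
For a 2×2 matrix, A⁻¹ = (1/det(A)) · [[d, -b], [-c, a]]
    = (1/15) · [[-1, 4], [-3, -3]]

A⁻¹ = 
  [-1/15,  4/15]
  [ -1/5,  -1/5]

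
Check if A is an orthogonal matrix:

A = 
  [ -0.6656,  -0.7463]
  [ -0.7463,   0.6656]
Yes

AᵀA = 
  [  1,   0]
  [  0,   1]
≈ I (equal to I up to the 4-dp rounding of the entries)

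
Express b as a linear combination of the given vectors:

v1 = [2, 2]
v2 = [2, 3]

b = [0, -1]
c1 = 1, c2 = -1

b = 1·v1 + -1·v2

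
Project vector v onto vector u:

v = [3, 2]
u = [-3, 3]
v·u = (3)(-3) + (2)(3) = -3
u·u = (-3)² + (3)² = 18
proj_u(v) = (v·u / u·u) × u = (-3/18) × u = (-1/6) × u

proj_u(v) = [1/2, -1/2]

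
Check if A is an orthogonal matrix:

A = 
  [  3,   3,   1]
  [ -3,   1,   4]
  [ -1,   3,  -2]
No

AᵀA = 
  [ 19,   3,  -7]
  [  3,  19,   1]
  [ -7,   1,  21]
≠ I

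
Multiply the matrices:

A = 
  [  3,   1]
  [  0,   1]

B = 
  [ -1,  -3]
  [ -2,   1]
AB = 
  [ -5,  -8]
  [ -2,   1]

A is 2×2 and B is 2×2, so AB is 2×2. Each entry is (row of A)·(column of B):
AB[1,1] = (3)(-1) + (1)(-2) = -5
AB[1,2] = (3)(-3) + (1)(1) = -8
AB[2,1] = (0)(-1) + (1)(-2) = -2
AB[2,2] = (0)(-3) + (1)(1) = 1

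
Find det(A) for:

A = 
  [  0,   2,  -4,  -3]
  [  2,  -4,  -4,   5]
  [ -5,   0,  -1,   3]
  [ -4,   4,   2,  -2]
220

Cofactor expansion along row 1: det(A) = a₁₁M₁₁ - a₁₂M₁₂ + a₁₃M₁₃ - a₁₄M₁₄

M₁₁ = det[[-4, -4, 5]; [0, -1, 3]; [4, 2, -2]]
  = (-4)·((-1)(-2) - (3)(2)) - (-4)·((0)(-2) - (3)(4)) + (5)·((0)(2) - (-1)(4))
  = (-4)(-4) - (-4)(-12) + (5)(4)
  = -12
M₁₂ = det[[2, -4, 5]; [-5, -1, 3]; [-4, 2, -2]]
  = (2)·((-1)(-2) - (3)(2)) - (-4)·((-5)(-2) - (3)(-4)) + (5)·((-5)(2) - (-1)(-4))
  = (2)(-4) - (-4)(22) + (5)(-14)
  = 10
M₁₃ = det[[2, -4, 5]; [-5, 0, 3]; [-4, 4, -2]]
  = (2)·((0)(-2) - (3)(4)) - (-4)·((-5)(-2) - (3)(-4)) + (5)·((-5)(4) - (0)(-4))
  = (2)(-12) - (-4)(22) + (5)(-20)
  = -36
M₁₄ = det[[2, -4, -4]; [-5, 0, -1]; [-4, 4, 2]]
  = (2)·((0)(2) - (-1)(4)) - (-4)·((-5)(2) - (-1)(-4)) + (-4)·((-5)(4) - (0)(-4))
  = (2)(4) - (-4)(-14) + (-4)(-20)
  = 32

det(A) = (0)(-12) - (2)(10) + (-4)(-36) - (-3)(32) = 220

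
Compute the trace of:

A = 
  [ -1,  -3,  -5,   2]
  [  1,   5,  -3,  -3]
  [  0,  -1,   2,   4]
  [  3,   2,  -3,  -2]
4

tr(A) = -1 + 5 + 2 + -2 = 4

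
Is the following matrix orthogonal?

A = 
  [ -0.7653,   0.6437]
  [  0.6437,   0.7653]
Yes

AᵀA = 
  [  1,   0]
  [  0,   1]
≈ I (equal to I up to the 4-dp rounding of the entries)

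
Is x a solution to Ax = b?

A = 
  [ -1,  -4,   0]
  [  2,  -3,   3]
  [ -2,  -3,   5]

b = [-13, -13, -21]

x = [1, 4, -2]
No

Ax = [-17, -16, -24] ≠ b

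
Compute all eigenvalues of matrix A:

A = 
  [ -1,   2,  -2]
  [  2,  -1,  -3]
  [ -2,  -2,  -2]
Characteristic polynomial: det(λI - A) = λ³ + 4λ² - 9λ - 36
Testing integer divisors of the constant term: p(-3) = 0, so (λ + 3) is a factor:
p(λ) = (λ + 3)(λ² + λ - 12)
λ² + λ - 12 = (λ + 4)(λ - 3)

λ = -3, 3, -4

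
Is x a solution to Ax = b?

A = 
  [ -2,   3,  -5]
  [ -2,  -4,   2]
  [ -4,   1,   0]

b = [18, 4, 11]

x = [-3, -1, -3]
Yes

Ax = [18, 4, 11] = b ✓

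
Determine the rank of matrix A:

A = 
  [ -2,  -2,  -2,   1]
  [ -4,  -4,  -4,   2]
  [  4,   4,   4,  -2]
Row reduce:
R2 → R2 - (2)·R1
R3 → R3 + (2)·R1
REF = 
  [ -2,  -2,  -2,   1]
  [  0,   0,   0,   0]
  [  0,   0,   0,   0]
Pivot columns: 1 → 1 pivot.

rank(A) = 1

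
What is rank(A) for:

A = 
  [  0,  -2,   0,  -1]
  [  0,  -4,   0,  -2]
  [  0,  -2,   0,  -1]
rank(A) = 1

Row reduce:
R2 → R2 - (2)·R1
R3 → R3 - (1)·R1
REF = 
  [  0,  -2,   0,  -1]
  [  0,   0,   0,   0]
  [  0,   0,   0,   0]
Pivot columns: 2 → 1 pivot.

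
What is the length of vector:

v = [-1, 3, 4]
5.099

||v||₂ = √((-1)² + (3)² + (4)²) = √26 = 5.099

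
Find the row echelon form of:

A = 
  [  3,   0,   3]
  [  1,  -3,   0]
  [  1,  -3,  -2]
Row operations:
R2 → R2 - (1/3)·R1
R3 → R3 - (1/3)·R1
R3 → R3 - (1)·R2

Resulting echelon form:
REF = 
  [  3,   0,   3]
  [  0,  -3,  -1]
  [  0,   0,  -2]

Rank = 3 (number of non-zero pivot rows).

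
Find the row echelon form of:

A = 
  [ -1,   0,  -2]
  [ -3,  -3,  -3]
Row operations:
R2 → R2 - (3)·R1

Resulting echelon form:
REF = 
  [ -1,   0,  -2]
  [  0,  -3,   3]

Rank = 2 (number of non-zero pivot rows).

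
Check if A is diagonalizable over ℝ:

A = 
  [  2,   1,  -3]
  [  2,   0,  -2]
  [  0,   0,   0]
Yes

Characteristic polynomial: det(λI - A) = λ³ - 2λ² - 2λ
The constant term is 0, so λ = 0 is a root: p(λ) = λ(λ² - 2λ - 2)
λ² - 2λ - 2 = 0  ⇒  λ = (2 ± √((-2)² - 4·(-2)))/2 = (2 ± √(12))/2
  = 1 + √3,  1 - √3
Eigenvalues: 0, 1 + √3, 1 - √3  (≈ 0, 2.732, -0.7321)
The two irrational eigenvalues are distinct (simple), so each has alg. mult. = geom. mult. = 1.
λ=0: alg. mult. = 1, geom. mult. = 3 - rank(A - (0)I) = 3 - 2 = 1
Sum of geometric multiplicities equals n, so A has n independent eigenvectors.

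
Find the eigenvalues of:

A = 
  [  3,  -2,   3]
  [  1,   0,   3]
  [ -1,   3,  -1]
Characteristic polynomial: det(λI - A) = λ³ - 2λ² - 7λ + 14
Testing integer divisors of the constant term: p(2) = 0, so (λ - 2) is a factor:
p(λ) = (λ - 2)(λ² - 7)
λ² - 7 = 0  ⇒  λ = (0 ± √((0)² - 4·(-7)))/2 = (0 ± √(28))/2
  = √7,  -√7

λ = 2, √7, -√7  (≈ 2, 2.646, -2.646)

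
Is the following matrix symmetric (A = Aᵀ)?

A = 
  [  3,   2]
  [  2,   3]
Yes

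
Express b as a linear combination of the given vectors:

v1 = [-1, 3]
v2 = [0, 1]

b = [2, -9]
c1 = -2, c2 = -3

b = -2·v1 + -3·v2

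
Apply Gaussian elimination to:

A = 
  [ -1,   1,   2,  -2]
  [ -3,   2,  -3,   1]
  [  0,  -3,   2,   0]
Row operations:
R2 → R2 - (3)·R1
R3 → R3 - (3)·R2

Resulting echelon form:
REF = 
  [ -1,   1,   2,  -2]
  [  0,  -1,  -9,   7]
  [  0,   0,  29, -21]

Rank = 3 (number of non-zero pivot rows).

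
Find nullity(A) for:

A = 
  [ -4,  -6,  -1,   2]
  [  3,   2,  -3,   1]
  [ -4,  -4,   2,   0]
nullity(A) = 2

Row reduce:
R2 → R2 + (3/4)·R1
R3 → R3 - (1)·R1
R3 → R3 + (4/5)·R2
REF = 
  [   -4,    -6,    -1,     2]
  [    0,  -5/2, -15/4,   5/2]
  [    0,     0,     0,     0]
Pivot columns: 1, 2 → 2 pivots.
rank(A) = 2, so nullity(A) = 4 - 2 = 2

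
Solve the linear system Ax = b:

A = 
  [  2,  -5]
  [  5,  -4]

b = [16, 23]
Row reduce the augmented matrix [A|b]:
R2 → R2 - (5/2)·R1
REF = 
  [   2,   -5,   16]
  [   0, 17/2,  -17]

Back-substitution:
x₂ = (-17) / (17/2) = -2
x₁ = (16 - (-5)(-2)) / 2 = 3

x = [3, -2]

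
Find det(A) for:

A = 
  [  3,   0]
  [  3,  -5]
For a 2×2 matrix, det = ad - bc = (3)(-5) - (0)(3) = -15

det(A) = -15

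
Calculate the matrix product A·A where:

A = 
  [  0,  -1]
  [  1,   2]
A² = A·A:
A²[1,1] = (0)(0) + (-1)(1) = -1
A²[1,2] = (0)(-1) + (-1)(2) = -2
A²[2,1] = (1)(0) + (2)(1) = 2
A²[2,2] = (1)(-1) + (2)(2) = 3
A² = 
  [ -1,  -2]
  [  2,   3]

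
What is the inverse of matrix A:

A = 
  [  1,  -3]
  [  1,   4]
det(A) = (1)(4) - (-3)(1) = 7
For a 2×2 matrix, A⁻¹ = (1/det(A)) · [[d, -b], [-c, a]]
    = (1/7) · [[4, 3], [-1, 1]]

A⁻¹ = 
  [ 4/7,  3/7]
  [-1/7,  1/7]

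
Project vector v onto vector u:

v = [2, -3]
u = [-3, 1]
v·u = (2)(-3) + (-3)(1) = -9
u·u = (-3)² + (1)² = 10
proj_u(v) = (v·u / u·u) × u = (-9/10) × u

proj_u(v) = [27/10, -9/10]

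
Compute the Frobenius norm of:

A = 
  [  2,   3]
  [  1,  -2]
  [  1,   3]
||A||_F = 5.292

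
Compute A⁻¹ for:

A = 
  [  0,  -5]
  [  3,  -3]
det(A) = (0)(-3) - (-5)(3) = 15
For a 2×2 matrix, A⁻¹ = (1/det(A)) · [[d, -b], [-c, a]]
    = (1/15) · [[-3, 5], [-3, 0]]

A⁻¹ = 
  [-1/5,  1/3]
  [-1/5,    0]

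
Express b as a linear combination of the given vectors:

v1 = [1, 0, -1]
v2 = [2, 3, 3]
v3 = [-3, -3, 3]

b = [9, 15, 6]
c1 = -3, c2 = 3, c3 = -2

b = -3·v1 + 3·v2 + -2·v3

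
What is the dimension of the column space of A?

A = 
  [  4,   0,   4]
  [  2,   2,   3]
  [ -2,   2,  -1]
dim(Col(A)) = 2

Row reduce:
R2 → R2 - (1/2)·R1
R3 → R3 + (1/2)·R1
R3 → R3 - (1)·R2
REF = 
  [  4,   0,   4]
  [  0,   2,   1]
  [  0,   0,   0]
Pivot columns: 1, 2 → 2 pivots.
dim(Col(A)) = number of pivot columns = 2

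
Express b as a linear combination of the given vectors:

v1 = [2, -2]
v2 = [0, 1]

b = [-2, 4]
c1 = -1, c2 = 2

b = -1·v1 + 2·v2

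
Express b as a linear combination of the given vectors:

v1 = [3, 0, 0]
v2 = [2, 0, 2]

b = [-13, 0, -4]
c1 = -3, c2 = -2

b = -3·v1 + -2·v2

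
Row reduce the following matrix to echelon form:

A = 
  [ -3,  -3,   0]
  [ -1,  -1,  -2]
Row operations:
R2 → R2 - (1/3)·R1

Resulting echelon form:
REF = 
  [ -3,  -3,   0]
  [  0,   0,  -2]

Rank = 2 (number of non-zero pivot rows).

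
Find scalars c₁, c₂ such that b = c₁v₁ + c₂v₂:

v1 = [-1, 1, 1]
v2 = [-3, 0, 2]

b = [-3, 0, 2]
c1 = 0, c2 = 1

b = 0·v1 + 1·v2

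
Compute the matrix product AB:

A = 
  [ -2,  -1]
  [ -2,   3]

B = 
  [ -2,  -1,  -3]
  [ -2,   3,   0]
A is 2×2 and B is 2×3, so AB is 2×3. Each entry is (row of A)·(column of B):
AB[1,1] = (-2)(-2) + (-1)(-2) = 6
AB[1,2] = (-2)(-1) + (-1)(3) = -1
AB[1,3] = (-2)(-3) + (-1)(0) = 6
AB[2,1] = (-2)(-2) + (3)(-2) = -2
AB[2,2] = (-2)(-1) + (3)(3) = 11
AB[2,3] = (-2)(-3) + (3)(0) = 6

AB = 
  [  6,  -1,   6]
  [ -2,  11,   6]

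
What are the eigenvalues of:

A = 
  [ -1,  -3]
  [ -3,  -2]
tr(A) = -3, det(A) = -7
Characteristic polynomial: λ² - tr(A)λ + det(A) = λ² + 3λ - 7
λ² + 3λ - 7 = 0  ⇒  λ = (-3 ± √((3)² - 4·(-7)))/2 = (-3 ± √(37))/2
  = (-3 + √37)/2,  (-3 - √37)/2

λ = (-3 + √37)/2, (-3 - √37)/2  (≈ 1.541, -4.541)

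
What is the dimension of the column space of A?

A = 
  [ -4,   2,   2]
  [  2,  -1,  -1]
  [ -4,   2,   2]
Row reduce:
R2 → R2 + (1/2)·R1
R3 → R3 - (1)·R1
REF = 
  [ -4,   2,   2]
  [  0,   0,   0]
  [  0,   0,   0]
Pivot columns: 1 → 1 pivot.
dim(Col(A)) = number of pivot columns = 1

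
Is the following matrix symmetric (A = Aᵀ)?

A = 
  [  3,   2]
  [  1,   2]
No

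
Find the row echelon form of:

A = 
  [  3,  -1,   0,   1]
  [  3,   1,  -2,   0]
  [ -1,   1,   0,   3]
Row operations:
R2 → R2 - (1)·R1
R3 → R3 + (1/3)·R1
R3 → R3 - (1/3)·R2

Resulting echelon form:
REF = 
  [   3,   -1,    0,    1]
  [   0,    2,   -2,   -1]
  [   0,    0,  2/3, 11/3]

Rank = 3 (number of non-zero pivot rows).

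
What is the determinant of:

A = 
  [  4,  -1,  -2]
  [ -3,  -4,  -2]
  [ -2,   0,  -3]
Cofactor expansion along row 1:
det(A) = (4)·((-4)(-3) - (-2)(0)) - (-1)·((-3)(-3) - (-2)(-2)) + (-2)·((-3)(0) - (-4)(-2))
  = (4)(12) - (-1)(5) + (-2)(-8)
  = 69

det(A) = 69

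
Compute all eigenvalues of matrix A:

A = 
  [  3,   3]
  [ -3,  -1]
λ = 1 + i√5, 1 - i√5  (≈ 1 + 2.236i, 1 - 2.236i)

tr(A) = 2, det(A) = 6
Characteristic polynomial: λ² - tr(A)λ + det(A) = λ² - 2λ + 6
λ² - 2λ + 6 = 0  ⇒  λ = (2 ± √((-2)² - 4·(6)))/2 = (2 ± √(-20))/2
  = 1 + i√5,  1 - i√5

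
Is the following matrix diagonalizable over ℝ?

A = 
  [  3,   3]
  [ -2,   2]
No

tr(A) = 5, det(A) = 12
Characteristic polynomial: λ² - tr(A)λ + det(A) = λ² - 5λ + 12
λ² - 5λ + 12 = 0  ⇒  λ = (5 ± √((-5)² - 4·(12)))/2 = (5 ± √(-23))/2
  = (5 + i√23)/2,  (5 - i√23)/2
Eigenvalues: (5 + i√23)/2, (5 - i√23)/2  (≈ 2.5 + 2.398i, 2.5 - 2.398i)
Has complex eigenvalues (not diagonalizable over ℝ).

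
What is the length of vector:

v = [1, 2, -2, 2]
3.606

||v||₂ = √((1)² + (2)² + (-2)² + (2)²) = √13 = 3.606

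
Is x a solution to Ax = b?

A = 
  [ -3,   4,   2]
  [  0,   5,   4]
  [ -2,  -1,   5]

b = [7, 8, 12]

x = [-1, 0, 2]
Yes

Ax = [7, 8, 12] = b ✓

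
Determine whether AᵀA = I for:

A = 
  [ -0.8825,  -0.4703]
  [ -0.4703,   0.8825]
Yes

AᵀA = 
  [  1,   0]
  [  0,   1]
≈ I (equal to I up to the 4-dp rounding of the entries)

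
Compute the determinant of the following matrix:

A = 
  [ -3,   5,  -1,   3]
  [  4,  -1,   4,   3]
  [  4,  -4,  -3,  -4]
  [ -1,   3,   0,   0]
Cofactor expansion along row 1: det(A) = a₁₁M₁₁ - a₁₂M₁₂ + a₁₃M₁₃ - a₁₄M₁₄

M₁₁ = det[[-1, 4, 3]; [-4, -3, -4]; [3, 0, 0]]
  = (-1)·((-3)(0) - (-4)(0)) - (4)·((-4)(0) - (-4)(3)) + (3)·((-4)(0) - (-3)(3))
  = (-1)(0) - (4)(12) + (3)(9)
  = -21
M₁₂ = det[[4, 4, 3]; [4, -3, -4]; [-1, 0, 0]]
  = (4)·((-3)(0) - (-4)(0)) - (4)·((4)(0) - (-4)(-1)) + (3)·((4)(0) - (-3)(-1))
  = (4)(0) - (4)(-4) + (3)(-3)
  = 7
M₁₃ = det[[4, -1, 3]; [4, -4, -4]; [-1, 3, 0]]
  = (4)·((-4)(0) - (-4)(3)) - (-1)·((4)(0) - (-4)(-1)) + (3)·((4)(3) - (-4)(-1))
  = (4)(12) - (-1)(-4) + (3)(8)
  = 68
M₁₄ = det[[4, -1, 4]; [4, -4, -3]; [-1, 3, 0]]
  = (4)·((-4)(0) - (-3)(3)) - (-1)·((4)(0) - (-3)(-1)) + (4)·((4)(3) - (-4)(-1))
  = (4)(9) - (-1)(-3) + (4)(8)
  = 65

det(A) = (-3)(-21) - (5)(7) + (-1)(68) - (3)(65) = -235

det(A) = -235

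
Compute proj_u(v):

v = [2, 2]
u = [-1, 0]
v·u = (2)(-1) + (2)(0) = -2
u·u = (-1)² + (0)² = 1
proj_u(v) = (v·u / u·u) × u = (-2/1) × u = (-2) × u

proj_u(v) = [2, 0]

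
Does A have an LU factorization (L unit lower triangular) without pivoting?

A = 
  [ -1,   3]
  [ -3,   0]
Yes.
A[1,1] = -1 ≠ 0, so Gaussian elimination proceeds without a row swap: multiplier ℓ₂₁ = (-3)/(-1) = 3, and U[2,2] = 0 - (3)(3) = -9.
L = 
  [  1,   0]
  [  3,   1]
U = 
  [ -1,   3]
  [  0,  -9]
Check row 2 of LU: [(3)(-1), (3)(3) + (-9)] = [-3, 0] = row 2 of A ✓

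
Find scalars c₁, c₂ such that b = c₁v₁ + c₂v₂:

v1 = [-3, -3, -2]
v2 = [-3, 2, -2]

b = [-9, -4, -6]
c1 = 2, c2 = 1

b = 2·v1 + 1·v2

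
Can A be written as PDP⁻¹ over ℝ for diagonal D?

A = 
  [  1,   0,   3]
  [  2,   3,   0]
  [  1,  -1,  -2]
No

Characteristic polynomial: det(λI - A) = λ³ - 2λ² - 8λ + 21
Testing integer divisors of the constant term: p(-3) = 0, so (λ + 3) is a factor:
p(λ) = (λ + 3)(λ² - 5λ + 7)
λ² - 5λ + 7 = 0  ⇒  λ = (5 ± √((-5)² - 4·(7)))/2 = (5 ± √(-3))/2
  = (5 + i√3)/2,  (5 - i√3)/2
Eigenvalues: -3, (5 + i√3)/2, (5 - i√3)/2  (≈ -3, 2.5 + 0.866i, 2.5 - 0.866i)
Has complex eigenvalues (not diagonalizable over ℝ).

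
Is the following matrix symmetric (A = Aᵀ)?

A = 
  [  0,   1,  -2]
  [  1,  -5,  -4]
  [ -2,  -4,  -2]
Yes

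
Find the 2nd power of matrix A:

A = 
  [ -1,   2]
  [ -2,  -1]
A² = A·A:
A²[1,1] = (-1)(-1) + (2)(-2) = -3
A²[1,2] = (-1)(2) + (2)(-1) = -4
A²[2,1] = (-2)(-1) + (-1)(-2) = 4
A²[2,2] = (-2)(2) + (-1)(-1) = -3
A² = 
  [ -3,  -4]
  [  4,  -3]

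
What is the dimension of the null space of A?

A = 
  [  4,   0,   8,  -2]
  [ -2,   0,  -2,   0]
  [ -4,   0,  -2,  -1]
nullity(A) = 2

Row reduce:
R2 → R2 + (1/2)·R1
R3 → R3 + (1)·R1
R3 → R3 - (3)·R2
REF = 
  [  4,   0,   8,  -2]
  [  0,   0,   2,  -1]
  [  0,   0,   0,   0]
Pivot columns: 1, 3 → 2 pivots.
rank(A) = 2, so nullity(A) = 4 - 2 = 2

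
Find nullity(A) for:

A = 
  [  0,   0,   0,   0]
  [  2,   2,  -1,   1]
nullity(A) = 3

Row reduce:
Swap R1 ↔ R2
REF = 
  [  2,   2,  -1,   1]
  [  0,   0,   0,   0]
Pivot columns: 1 → 1 pivot.
rank(A) = 1, so nullity(A) = 4 - 1 = 3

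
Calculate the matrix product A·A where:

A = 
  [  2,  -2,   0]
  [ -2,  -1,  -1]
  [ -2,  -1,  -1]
A² = A·A:
A²[1,1] = (2)(2) + (-2)(-2) + (0)(-2) = 8
A²[1,2] = (2)(-2) + (-2)(-1) + (0)(-1) = -2
A²[1,3] = (2)(0) + (-2)(-1) + (0)(-1) = 2
A²[2,1] = (-2)(2) + (-1)(-2) + (-1)(-2) = 0
A²[2,2] = (-2)(-2) + (-1)(-1) + (-1)(-1) = 6
A²[2,3] = (-2)(0) + (-1)(-1) + (-1)(-1) = 2
A²[3,1] = (-2)(2) + (-1)(-2) + (-1)(-2) = 0
A²[3,2] = (-2)(-2) + (-1)(-1) + (-1)(-1) = 6
A²[3,3] = (-2)(0) + (-1)(-1) + (-1)(-1) = 2
A² = 
  [  8,  -2,   2]
  [  0,   6,   2]
  [  0,   6,   2]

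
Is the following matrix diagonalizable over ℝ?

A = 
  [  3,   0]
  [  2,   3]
No

tr(A) = 6, det(A) = 9
Characteristic polynomial: λ² - tr(A)λ + det(A) = λ² - 6λ + 9
λ² - 6λ + 9 = (λ - 3)²
Eigenvalues: 3, 3
λ=3: alg. mult. = 2, geom. mult. = 2 - rank(A - (3)I) = 2 - 1 = 1
Sum of geometric multiplicities = 1 < n = 2, so there aren't enough independent eigenvectors.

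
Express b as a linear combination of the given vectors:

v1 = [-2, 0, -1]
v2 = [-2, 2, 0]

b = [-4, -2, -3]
c1 = 3, c2 = -1

b = 3·v1 + -1·v2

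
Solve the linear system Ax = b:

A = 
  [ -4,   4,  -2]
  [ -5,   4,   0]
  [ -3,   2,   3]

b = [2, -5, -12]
x = [1, 0, -3]

Row reduce the augmented matrix [A|b]:
R2 → R2 - (5/4)·R1
R3 → R3 - (3/4)·R1
R3 → R3 - (1)·R2
REF = 
  [   -4,     4,    -2,     2]
  [    0,    -1,   5/2, -15/2]
  [    0,     0,     2,    -6]

Back-substitution:
x₃ = (-6) / 2 = -3
x₂ = (-15/2 - (5/2)(-3)) / (-1) = 0
x₁ = (2 - (4)(0) - (-2)(-3)) / (-4) = 1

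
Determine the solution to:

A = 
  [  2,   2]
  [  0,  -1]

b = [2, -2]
x = [-1, 2]

Row reduce the augmented matrix [A|b]:
(already in echelon form)
REF = 
  [  2,   2,   2]
  [  0,  -1,  -2]

Back-substitution:
x₂ = (-2) / (-1) = 2
x₁ = (2 - (2)(2)) / 2 = -1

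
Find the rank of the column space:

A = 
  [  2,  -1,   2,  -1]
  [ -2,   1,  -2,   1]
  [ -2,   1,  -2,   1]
Row reduce:
R2 → R2 + (1)·R1
R3 → R3 + (1)·R1
REF = 
  [  2,  -1,   2,  -1]
  [  0,   0,   0,   0]
  [  0,   0,   0,   0]
Pivot columns: 1 → 1 pivot.
dim(Col(A)) = number of pivot columns = 1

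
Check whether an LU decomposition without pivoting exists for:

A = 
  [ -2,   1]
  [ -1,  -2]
Yes.
A[1,1] = -2 ≠ 0, so Gaussian elimination proceeds without a row swap: multiplier ℓ₂₁ = (-1)/(-2) = 1/2, and U[2,2] = -2 - (1/2)(1) = -5/2.
L = 
  [  1,   0]
  [1/2,   1]
U = 
  [  -2,    1]
  [   0, -5/2]
Check row 2 of LU: [(1/2)(-2), (1/2)(1) + (-5/2)] = [-1, -2] = row 2 of A ✓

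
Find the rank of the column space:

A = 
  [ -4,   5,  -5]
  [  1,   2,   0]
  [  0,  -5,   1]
Row reduce:
R2 → R2 + (1/4)·R1
R3 → R3 + (20/13)·R2
REF = 
  [    -4,      5,     -5]
  [     0,   13/4,   -5/4]
  [     0,      0, -12/13]
Pivot columns: 1, 2, 3 → 3 pivots.
dim(Col(A)) = number of pivot columns = 3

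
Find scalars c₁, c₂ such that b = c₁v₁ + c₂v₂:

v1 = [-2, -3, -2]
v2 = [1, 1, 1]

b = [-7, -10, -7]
c1 = 3, c2 = -1

b = 3·v1 + -1·v2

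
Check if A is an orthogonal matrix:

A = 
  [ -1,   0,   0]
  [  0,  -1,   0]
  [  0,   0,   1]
Yes

AᵀA = 
  [  1,   0,   0]
  [  0,   1,   0]
  [  0,   0,   1]
= I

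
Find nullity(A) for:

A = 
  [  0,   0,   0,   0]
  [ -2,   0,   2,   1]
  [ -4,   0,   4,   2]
nullity(A) = 3

Row reduce:
Swap R1 ↔ R2
R3 → R3 - (2)·R1
REF = 
  [ -2,   0,   2,   1]
  [  0,   0,   0,   0]
  [  0,   0,   0,   0]
Pivot columns: 1 → 1 pivot.
rank(A) = 1, so nullity(A) = 4 - 1 = 3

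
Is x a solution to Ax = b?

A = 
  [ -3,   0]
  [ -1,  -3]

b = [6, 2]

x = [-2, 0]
Yes

Ax = [6, 2] = b ✓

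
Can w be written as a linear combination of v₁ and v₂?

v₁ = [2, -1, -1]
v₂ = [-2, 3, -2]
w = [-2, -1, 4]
Yes

Form the augmented matrix and row-reduce:
[v₁|v₂|w] = 
  [  2,  -2,  -2]
  [ -1,   3,  -1]
  [ -1,  -2,   4]
R2 → R2 + (1/2)·R1
R3 → R3 + (1/2)·R1
R3 → R3 + (3/2)·R2
REF = 
  [  2,  -2,  -2]
  [  0,   2,  -2]
  [  0,   0,   0]

No row of the form [0 0 | nonzero], so the system is consistent. Back-substitution gives c₁ = -2, c₂ = -1: w = (-2)·v₁ + (-1)·v₂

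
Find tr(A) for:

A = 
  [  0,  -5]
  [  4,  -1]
-1

tr(A) = 0 + -1 = -1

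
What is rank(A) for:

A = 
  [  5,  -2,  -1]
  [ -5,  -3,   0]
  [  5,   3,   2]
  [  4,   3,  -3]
rank(A) = 3

Row reduce:
R2 → R2 + (1)·R1
R3 → R3 - (1)·R1
R4 → R4 - (4/5)·R1
R3 → R3 + (1)·R2
R4 → R4 + (23/25)·R2
R4 → R4 + (39/25)·R3
REF = 
  [  5,  -2,  -1]
  [  0,  -5,  -1]
  [  0,   0,   2]
  [  0,   0,   0]
Pivot columns: 1, 2, 3 → 3 pivots.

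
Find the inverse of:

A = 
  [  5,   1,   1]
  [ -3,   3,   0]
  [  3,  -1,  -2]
det(A) = (5)·((3)(-2) - (0)(-1)) - (1)·((-3)(-2) - (0)(3)) + (1)·((-3)(-1) - (3)(3))
  = (5)(-6) - (1)(6) + (1)(-6)
  = -42
det(A) = -42 ≠ 0, so A is invertible.

Cofactors Cᵢⱼ = (-1)ⁱ⁺ʲ·Mᵢⱼ:
C = 
  [ -6,  -6,  -6]
  [  1, -13,   8]
  [ -3,  -3,  18]

adj(A) = Cᵀ:
adj(A) = 
  [ -6,   1,  -3]
  [ -6, -13,  -3]
  [ -6,   8,  18]

A⁻¹ = (-1/42) · adj(A):
A⁻¹ = 
  [  1/7, -1/42,  1/14]
  [  1/7, 13/42,  1/14]
  [  1/7, -4/21,  -3/7]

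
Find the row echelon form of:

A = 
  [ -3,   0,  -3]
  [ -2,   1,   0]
Row operations:
R2 → R2 - (2/3)·R1

Resulting echelon form:
REF = 
  [ -3,   0,  -3]
  [  0,   1,   2]

Rank = 2 (number of non-zero pivot rows).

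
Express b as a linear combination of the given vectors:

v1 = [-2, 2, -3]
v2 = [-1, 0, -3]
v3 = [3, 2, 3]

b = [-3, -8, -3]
c1 = -2, c2 = 1, c3 = -2

b = -2·v1 + 1·v2 + -2·v3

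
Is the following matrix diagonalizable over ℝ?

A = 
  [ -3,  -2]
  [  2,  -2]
No

tr(A) = -5, det(A) = 10
Characteristic polynomial: λ² - tr(A)λ + det(A) = λ² + 5λ + 10
λ² + 5λ + 10 = 0  ⇒  λ = (-5 ± √((5)² - 4·(10)))/2 = (-5 ± √(-15))/2
  = (-5 + i√15)/2,  (-5 - i√15)/2
Eigenvalues: (-5 + i√15)/2, (-5 - i√15)/2  (≈ -2.5 + 1.936i, -2.5 - 1.936i)
Has complex eigenvalues (not diagonalizable over ℝ).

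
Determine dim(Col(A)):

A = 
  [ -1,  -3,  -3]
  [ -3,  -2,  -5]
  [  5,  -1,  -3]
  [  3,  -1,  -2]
Row reduce:
R2 → R2 - (3)·R1
R3 → R3 + (5)·R1
R4 → R4 + (3)·R1
R3 → R3 + (16/7)·R2
R4 → R4 + (10/7)·R2
R4 → R4 - (37/62)·R3
REF = 
  [   -1,    -3,    -3]
  [    0,     7,     4]
  [    0,     0, -62/7]
  [    0,     0,     0]
Pivot columns: 1, 2, 3 → 3 pivots.
dim(Col(A)) = number of pivot columns = 3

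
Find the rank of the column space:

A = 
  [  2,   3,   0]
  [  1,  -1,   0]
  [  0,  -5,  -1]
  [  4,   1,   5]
dim(Col(A)) = 3

Row reduce:
R2 → R2 - (1/2)·R1
R4 → R4 - (2)·R1
R3 → R3 - (2)·R2
R4 → R4 - (2)·R2
R4 → R4 + (5)·R3
REF = 
  [   2,    3,    0]
  [   0, -5/2,    0]
  [   0,    0,   -1]
  [   0,    0,    0]
Pivot columns: 1, 2, 3 → 3 pivots.
dim(Col(A)) = number of pivot columns = 3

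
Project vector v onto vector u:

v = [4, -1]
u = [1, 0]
proj_u(v) = [4, 0]

v·u = (4)(1) + (-1)(0) = 4
u·u = (1)² + (0)² = 1
proj_u(v) = (v·u / u·u) × u = (4/1) × u = (4) × u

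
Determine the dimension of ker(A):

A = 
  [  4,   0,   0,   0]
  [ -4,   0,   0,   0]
nullity(A) = 3

Row reduce:
R2 → R2 + (1)·R1
REF = 
  [  4,   0,   0,   0]
  [  0,   0,   0,   0]
Pivot columns: 1 → 1 pivot.
rank(A) = 1, so nullity(A) = 4 - 1 = 3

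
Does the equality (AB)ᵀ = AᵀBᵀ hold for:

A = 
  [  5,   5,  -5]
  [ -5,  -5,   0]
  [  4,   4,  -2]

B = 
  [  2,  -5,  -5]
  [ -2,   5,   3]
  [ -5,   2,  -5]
No

(AB)ᵀ = 
  [ 25,   0,  10]
  [-10,   0,  -4]
  [ 15,  10,   2]

AᵀBᵀ = 
  [ 15, -23, -55]
  [ 15, -23, -55]
  [  0,   4,  35]

The two matrices differ, so (AB)ᵀ ≠ AᵀBᵀ in general. The correct identity is (AB)ᵀ = BᵀAᵀ.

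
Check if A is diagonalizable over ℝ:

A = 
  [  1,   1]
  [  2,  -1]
Yes

tr(A) = 0, det(A) = -3
Characteristic polynomial: λ² - tr(A)λ + det(A) = λ² - 3
λ² - 3 = 0  ⇒  λ = (0 ± √((0)² - 4·(-3)))/2 = (0 ± √(12))/2
  = √3,  -√3
Eigenvalues: √3, -√3  (≈ 1.732, -1.732)
The two irrational eigenvalues are distinct (simple), so each has alg. mult. = geom. mult. = 1.
Sum of geometric multiplicities equals n, so A has n independent eigenvectors.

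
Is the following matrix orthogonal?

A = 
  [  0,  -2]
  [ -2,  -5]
No

AᵀA = 
  [  4,  10]
  [ 10,  29]
≠ I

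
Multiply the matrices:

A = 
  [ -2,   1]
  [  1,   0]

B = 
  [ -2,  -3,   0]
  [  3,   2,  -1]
AB = 
  [  7,   8,  -1]
  [ -2,  -3,   0]

A is 2×2 and B is 2×3, so AB is 2×3. Each entry is (row of A)·(column of B):
AB[1,1] = (-2)(-2) + (1)(3) = 7
AB[1,2] = (-2)(-3) + (1)(2) = 8
AB[1,3] = (-2)(0) + (1)(-1) = -1
AB[2,1] = (1)(-2) + (0)(3) = -2
AB[2,2] = (1)(-3) + (0)(2) = -3
AB[2,3] = (1)(0) + (0)(-1) = 0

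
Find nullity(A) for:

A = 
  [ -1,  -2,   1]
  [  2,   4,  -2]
nullity(A) = 2

Row reduce:
R2 → R2 + (2)·R1
REF = 
  [ -1,  -2,   1]
  [  0,   0,   0]
Pivot columns: 1 → 1 pivot.
rank(A) = 1, so nullity(A) = 3 - 1 = 2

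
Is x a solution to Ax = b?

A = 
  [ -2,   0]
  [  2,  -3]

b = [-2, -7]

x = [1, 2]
No

Ax = [-2, -4] ≠ b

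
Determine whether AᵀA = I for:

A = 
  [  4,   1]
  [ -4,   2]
No

AᵀA = 
  [ 32,  -4]
  [ -4,   5]
≠ I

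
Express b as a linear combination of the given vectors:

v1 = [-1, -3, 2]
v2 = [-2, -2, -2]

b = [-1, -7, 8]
c1 = 3, c2 = -1

b = 3·v1 + -1·v2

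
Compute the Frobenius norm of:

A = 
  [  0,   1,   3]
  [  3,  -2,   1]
||A||_F = 4.899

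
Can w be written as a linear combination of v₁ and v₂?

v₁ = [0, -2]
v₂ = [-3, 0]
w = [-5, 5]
Yes

Form the augmented matrix and row-reduce:
[v₁|v₂|w] = 
  [  0,  -3,  -5]
  [ -2,   0,   5]
Swap R1 ↔ R2
REF = 
  [ -2,   0,   5]
  [  0,  -3,  -5]

No row of the form [0 0 | nonzero], so the system is consistent. Back-substitution gives c₁ = -5/2, c₂ = 5/3: w = (-5/2)·v₁ + (5/3)·v₂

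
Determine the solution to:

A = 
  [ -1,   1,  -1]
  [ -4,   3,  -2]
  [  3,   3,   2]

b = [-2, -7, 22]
x = [3, 3, 2]

Row reduce the augmented matrix [A|b]:
R2 → R2 - (4)·R1
R3 → R3 + (3)·R1
R3 → R3 + (6)·R2
REF = 
  [ -1,   1,  -1,  -2]
  [  0,  -1,   2,   1]
  [  0,   0,  11,  22]

Back-substitution:
x₃ = 22 / 11 = 2
x₂ = (1 - (2)(2)) / (-1) = 3
x₁ = (-2 - (1)(3) - (-1)(2)) / (-1) = 3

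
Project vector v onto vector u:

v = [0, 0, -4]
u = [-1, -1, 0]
proj_u(v) = [0, 0, 0]

v·u = (0)(-1) + (0)(-1) + (-4)(0) = 0
u·u = (-1)² + (-1)² + (0)² = 2
proj_u(v) = (v·u / u·u) × u = (0/2) × u = (0) × u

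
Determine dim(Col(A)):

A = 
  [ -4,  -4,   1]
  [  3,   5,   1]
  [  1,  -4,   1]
Row reduce:
R2 → R2 + (3/4)·R1
R3 → R3 + (1/4)·R1
R3 → R3 + (5/2)·R2
REF = 
  [  -4,   -4,    1]
  [   0,    2,  7/4]
  [   0,    0, 45/8]
Pivot columns: 1, 2, 3 → 3 pivots.
dim(Col(A)) = number of pivot columns = 3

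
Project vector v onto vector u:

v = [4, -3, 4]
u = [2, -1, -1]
v·u = (4)(2) + (-3)(-1) + (4)(-1) = 7
u·u = (2)² + (-1)² + (-1)² = 6
proj_u(v) = (v·u / u·u) × u = (7/6) × u

proj_u(v) = [7/3, -7/6, -7/6]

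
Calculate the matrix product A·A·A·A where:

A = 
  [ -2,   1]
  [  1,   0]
A² = A·A:
A²[1,1] = (-2)(-2) + (1)(1) = 5
A²[1,2] = (-2)(1) + (1)(0) = -2
A²[2,1] = (1)(-2) + (0)(1) = -2
A²[2,2] = (1)(1) + (0)(0) = 1
A² = 
  [  5,  -2]
  [ -2,   1]

A^3 = A^2·A:
A^3[1,1] = (5)(-2) + (-2)(1) = -12
A^3[1,2] = (5)(1) + (-2)(0) = 5
A^3[2,1] = (-2)(-2) + (1)(1) = 5
A^3[2,2] = (-2)(1) + (1)(0) = -2
A^3 = 
  [-12,   5]
  [  5,  -2]

A^4 = A^3·A:
A^4[1,1] = (-12)(-2) + (5)(1) = 29
A^4[1,2] = (-12)(1) + (5)(0) = -12
A^4[2,1] = (5)(-2) + (-2)(1) = -12
A^4[2,2] = (5)(1) + (-2)(0) = 5
A^4 = 
  [ 29, -12]
  [-12,   5]

Therefore
A^4 = 
  [ 29, -12]
  [-12,   5]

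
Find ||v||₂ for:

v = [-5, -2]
5.385

||v||₂ = √((-5)² + (-2)²) = √29 = 5.385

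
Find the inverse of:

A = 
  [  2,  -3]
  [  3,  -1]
det(A) = (2)(-1) - (-3)(3) = 7
For a 2×2 matrix, A⁻¹ = (1/det(A)) · [[d, -b], [-c, a]]
    = (1/7) · [[-1, 3], [-3, 2]]

A⁻¹ = 
  [-1/7,  3/7]
  [-3/7,  2/7]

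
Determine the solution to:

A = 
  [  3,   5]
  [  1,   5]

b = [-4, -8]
Row reduce the augmented matrix [A|b]:
R2 → R2 - (1/3)·R1
REF = 
  [    3,     5,    -4]
  [    0,  10/3, -20/3]

Back-substitution:
x₂ = (-20/3) / (10/3) = -2
x₁ = (-4 - (5)(-2)) / 3 = 2

x = [2, -2]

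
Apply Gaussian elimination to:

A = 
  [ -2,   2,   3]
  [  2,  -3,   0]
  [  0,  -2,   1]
Row operations:
R2 → R2 + (1)·R1
R3 → R3 - (2)·R2

Resulting echelon form:
REF = 
  [ -2,   2,   3]
  [  0,  -1,   3]
  [  0,   0,  -5]

Rank = 3 (number of non-zero pivot rows).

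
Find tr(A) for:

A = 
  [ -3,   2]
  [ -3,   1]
-2

tr(A) = -3 + 1 = -2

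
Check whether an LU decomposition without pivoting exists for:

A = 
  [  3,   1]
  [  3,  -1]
Yes.
A[1,1] = 3 ≠ 0, so Gaussian elimination proceeds without a row swap: multiplier ℓ₂₁ = (3)/(3) = 1, and U[2,2] = -1 - (1)(1) = -2.
L = 
  [  1,   0]
  [  1,   1]
U = 
  [  3,   1]
  [  0,  -2]
Check row 2 of LU: [(1)(3), (1)(1) + (-2)] = [3, -1] = row 2 of A ✓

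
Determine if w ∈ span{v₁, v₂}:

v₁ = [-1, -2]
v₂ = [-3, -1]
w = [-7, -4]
Yes

Form the augmented matrix and row-reduce:
[v₁|v₂|w] = 
  [ -1,  -3,  -7]
  [ -2,  -1,  -4]
R2 → R2 - (2)·R1
REF = 
  [ -1,  -3,  -7]
  [  0,   5,  10]

No row of the form [0 0 | nonzero], so the system is consistent. Back-substitution gives c₁ = 1, c₂ = 2: w = (1)·v₁ + (2)·v₂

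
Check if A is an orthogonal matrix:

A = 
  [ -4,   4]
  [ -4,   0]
No

AᵀA = 
  [ 32, -16]
  [-16,  16]
≠ I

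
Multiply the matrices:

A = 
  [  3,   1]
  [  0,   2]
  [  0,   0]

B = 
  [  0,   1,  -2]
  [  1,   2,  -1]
AB = 
  [  1,   5,  -7]
  [  2,   4,  -2]
  [  0,   0,   0]

A is 3×2 and B is 2×3, so AB is 3×3. Each entry is (row of A)·(column of B):
AB[1,1] = (3)(0) + (1)(1) = 1
AB[1,2] = (3)(1) + (1)(2) = 5
AB[1,3] = (3)(-2) + (1)(-1) = -7
AB[2,1] = (0)(0) + (2)(1) = 2
AB[2,2] = (0)(1) + (2)(2) = 4
AB[2,3] = (0)(-2) + (2)(-1) = -2
AB[3,1] = (0)(0) + (0)(1) = 0
AB[3,2] = (0)(1) + (0)(2) = 0
AB[3,3] = (0)(-2) + (0)(-1) = 0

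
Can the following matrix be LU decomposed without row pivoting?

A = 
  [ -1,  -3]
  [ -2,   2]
Yes.
A[1,1] = -1 ≠ 0, so Gaussian elimination proceeds without a row swap: multiplier ℓ₂₁ = (-2)/(-1) = 2, and U[2,2] = 2 - (2)(-3) = 8.
L = 
  [  1,   0]
  [  2,   1]
U = 
  [ -1,  -3]
  [  0,   8]
Check row 2 of LU: [(2)(-1), (2)(-3) + 8] = [-2, 2] = row 2 of A ✓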